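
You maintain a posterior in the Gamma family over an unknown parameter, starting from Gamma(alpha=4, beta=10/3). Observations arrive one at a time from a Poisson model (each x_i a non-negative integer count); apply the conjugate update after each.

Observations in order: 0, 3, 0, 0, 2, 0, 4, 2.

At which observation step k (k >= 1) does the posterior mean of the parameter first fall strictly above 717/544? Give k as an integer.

k = 8

obs 1: x=0 → posterior Gamma(4, 13/3)
obs 2: x=3 → posterior Gamma(7, 16/3)
obs 3: x=0 → posterior Gamma(7, 19/3)
obs 4: x=0 → posterior Gamma(7, 22/3)
obs 5: x=2 → posterior Gamma(9, 25/3)
obs 6: x=0 → posterior Gamma(9, 28/3)
obs 7: x=4 → posterior Gamma(13, 31/3)
obs 8: x=2 → posterior Gamma(15, 34/3)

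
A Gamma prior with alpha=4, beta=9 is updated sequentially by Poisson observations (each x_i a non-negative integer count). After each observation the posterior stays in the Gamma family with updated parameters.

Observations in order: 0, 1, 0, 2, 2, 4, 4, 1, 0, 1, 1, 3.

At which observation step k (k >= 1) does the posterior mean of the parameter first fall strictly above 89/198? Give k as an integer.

obs 1: x=0 → posterior Gamma(4, 10)
obs 2: x=1 → posterior Gamma(5, 11)
obs 3: x=0 → posterior Gamma(5, 12)
obs 4: x=2 → posterior Gamma(7, 13)
obs 5: x=2 → posterior Gamma(9, 14)
obs 6: x=4 → posterior Gamma(13, 15)
obs 7: x=4 → posterior Gamma(17, 16)
obs 8: x=1 → posterior Gamma(18, 17)
obs 9: x=0 → posterior Gamma(18, 18)
obs 10: x=1 → posterior Gamma(19, 19)
obs 11: x=1 → posterior Gamma(20, 20)
obs 12: x=3 → posterior Gamma(23, 21)

k = 2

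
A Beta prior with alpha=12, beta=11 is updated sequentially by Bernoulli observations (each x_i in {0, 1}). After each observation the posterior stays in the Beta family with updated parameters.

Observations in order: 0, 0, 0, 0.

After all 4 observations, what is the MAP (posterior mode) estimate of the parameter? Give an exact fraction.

obs 1: x=0 → posterior Beta(12, 12)
obs 2: x=0 → posterior Beta(12, 13)
obs 3: x=0 → posterior Beta(12, 14)
obs 4: x=0 → posterior Beta(12, 15)

11/25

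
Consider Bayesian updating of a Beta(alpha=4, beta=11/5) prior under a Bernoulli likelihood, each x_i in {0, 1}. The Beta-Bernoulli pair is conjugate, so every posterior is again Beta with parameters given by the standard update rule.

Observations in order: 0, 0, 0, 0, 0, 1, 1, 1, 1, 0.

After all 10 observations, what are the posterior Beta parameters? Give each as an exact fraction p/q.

alpha=8, beta=41/5

obs 1: x=0 → posterior Beta(4, 16/5)
obs 2: x=0 → posterior Beta(4, 21/5)
obs 3: x=0 → posterior Beta(4, 26/5)
obs 4: x=0 → posterior Beta(4, 31/5)
obs 5: x=0 → posterior Beta(4, 36/5)
obs 6: x=1 → posterior Beta(5, 36/5)
obs 7: x=1 → posterior Beta(6, 36/5)
obs 8: x=1 → posterior Beta(7, 36/5)
obs 9: x=1 → posterior Beta(8, 36/5)
obs 10: x=0 → posterior Beta(8, 41/5)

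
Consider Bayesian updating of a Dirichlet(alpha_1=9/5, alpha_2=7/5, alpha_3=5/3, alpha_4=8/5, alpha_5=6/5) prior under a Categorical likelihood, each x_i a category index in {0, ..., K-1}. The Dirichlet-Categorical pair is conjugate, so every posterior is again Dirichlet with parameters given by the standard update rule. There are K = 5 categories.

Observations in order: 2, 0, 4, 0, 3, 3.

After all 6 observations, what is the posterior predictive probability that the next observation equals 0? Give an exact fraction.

57/205

obs 1: x=2 → posterior Dirichlet(9/5, 7/5, 8/3, 8/5, 6/5)
obs 2: x=0 → posterior Dirichlet(14/5, 7/5, 8/3, 8/5, 6/5)
obs 3: x=4 → posterior Dirichlet(14/5, 7/5, 8/3, 8/5, 11/5)
obs 4: x=0 → posterior Dirichlet(19/5, 7/5, 8/3, 8/5, 11/5)
obs 5: x=3 → posterior Dirichlet(19/5, 7/5, 8/3, 13/5, 11/5)
obs 6: x=3 → posterior Dirichlet(19/5, 7/5, 8/3, 18/5, 11/5)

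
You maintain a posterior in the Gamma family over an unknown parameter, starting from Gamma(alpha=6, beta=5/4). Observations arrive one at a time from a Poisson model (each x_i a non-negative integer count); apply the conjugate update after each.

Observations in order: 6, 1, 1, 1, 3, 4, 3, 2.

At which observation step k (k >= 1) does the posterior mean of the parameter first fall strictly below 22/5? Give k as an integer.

obs 1: x=6 → posterior Gamma(12, 9/4)
obs 2: x=1 → posterior Gamma(13, 13/4)
obs 3: x=1 → posterior Gamma(14, 17/4)
obs 4: x=1 → posterior Gamma(15, 21/4)
obs 5: x=3 → posterior Gamma(18, 25/4)
obs 6: x=4 → posterior Gamma(22, 29/4)
obs 7: x=3 → posterior Gamma(25, 33/4)
obs 8: x=2 → posterior Gamma(27, 37/4)

k = 2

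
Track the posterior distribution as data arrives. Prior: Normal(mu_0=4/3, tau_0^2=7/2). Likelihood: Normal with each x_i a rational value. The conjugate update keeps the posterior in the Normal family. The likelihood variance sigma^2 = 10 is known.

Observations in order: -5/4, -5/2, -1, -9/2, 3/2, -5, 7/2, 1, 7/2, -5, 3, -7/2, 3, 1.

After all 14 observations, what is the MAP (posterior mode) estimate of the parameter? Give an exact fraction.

-205/1416

obs 1: x=-5/4 → posterior Normal(215/324, 70/27)
obs 2: x=-5/2 → posterior Normal(5/408, 35/17)
obs 3: x=-1 → posterior Normal(-79/492, 70/41)
obs 4: x=-9/2 → posterior Normal(-457/576, 35/24)
obs 5: x=3/2 → posterior Normal(-331/660, 14/11)
obs 6: x=-5 → posterior Normal(-751/744, 35/31)
obs 7: x=7/2 → posterior Normal(-457/828, 70/69)
obs 8: x=1 → posterior Normal(-373/912, 35/38)
obs 9: x=7/2 → posterior Normal(-79/996, 70/83)
obs 10: x=-5 → posterior Normal(-499/1080, 7/9)
obs 11: x=3 → posterior Normal(-247/1164, 70/97)
obs 12: x=-7/2 → posterior Normal(-541/1248, 35/52)
obs 13: x=3 → posterior Normal(-289/1332, 70/111)
obs 14: x=1 → posterior Normal(-205/1416, 35/59)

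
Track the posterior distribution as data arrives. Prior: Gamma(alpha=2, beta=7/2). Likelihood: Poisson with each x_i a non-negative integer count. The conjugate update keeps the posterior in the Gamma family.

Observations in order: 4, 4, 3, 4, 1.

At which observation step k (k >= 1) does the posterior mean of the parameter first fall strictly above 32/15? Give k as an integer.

k = 4

obs 1: x=4 → posterior Gamma(6, 9/2)
obs 2: x=4 → posterior Gamma(10, 11/2)
obs 3: x=3 → posterior Gamma(13, 13/2)
obs 4: x=4 → posterior Gamma(17, 15/2)
obs 5: x=1 → posterior Gamma(18, 17/2)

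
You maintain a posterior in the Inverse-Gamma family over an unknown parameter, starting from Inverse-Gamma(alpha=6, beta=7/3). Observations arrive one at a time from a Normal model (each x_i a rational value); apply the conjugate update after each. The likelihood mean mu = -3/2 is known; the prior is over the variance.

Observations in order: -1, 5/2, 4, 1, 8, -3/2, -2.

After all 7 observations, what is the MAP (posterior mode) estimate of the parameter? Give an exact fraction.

obs 1: x=-1 → posterior Inverse-Gamma(13/2, 59/24)
obs 2: x=5/2 → posterior Inverse-Gamma(7, 251/24)
obs 3: x=4 → posterior Inverse-Gamma(15/2, 307/12)
obs 4: x=1 → posterior Inverse-Gamma(8, 689/24)
obs 5: x=8 → posterior Inverse-Gamma(17/2, 443/6)
obs 6: x=-3/2 → posterior Inverse-Gamma(9, 443/6)
obs 7: x=-2 → posterior Inverse-Gamma(19/2, 1775/24)

1775/252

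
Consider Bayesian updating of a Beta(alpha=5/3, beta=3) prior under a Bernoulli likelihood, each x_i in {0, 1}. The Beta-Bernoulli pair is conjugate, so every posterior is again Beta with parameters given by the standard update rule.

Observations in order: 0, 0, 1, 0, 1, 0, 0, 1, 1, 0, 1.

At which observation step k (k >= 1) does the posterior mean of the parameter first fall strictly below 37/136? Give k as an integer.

obs 1: x=0 → posterior Beta(5/3, 4)
obs 2: x=0 → posterior Beta(5/3, 5)
obs 3: x=1 → posterior Beta(8/3, 5)
obs 4: x=0 → posterior Beta(8/3, 6)
obs 5: x=1 → posterior Beta(11/3, 6)
obs 6: x=0 → posterior Beta(11/3, 7)
obs 7: x=0 → posterior Beta(11/3, 8)
obs 8: x=1 → posterior Beta(14/3, 8)
obs 9: x=1 → posterior Beta(17/3, 8)
obs 10: x=0 → posterior Beta(17/3, 9)
obs 11: x=1 → posterior Beta(20/3, 9)

k = 2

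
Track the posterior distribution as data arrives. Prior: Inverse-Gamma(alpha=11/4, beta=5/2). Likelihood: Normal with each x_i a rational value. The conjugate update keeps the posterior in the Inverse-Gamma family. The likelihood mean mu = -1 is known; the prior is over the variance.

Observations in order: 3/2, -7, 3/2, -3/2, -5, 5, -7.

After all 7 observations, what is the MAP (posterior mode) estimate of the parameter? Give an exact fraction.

obs 1: x=3/2 → posterior Inverse-Gamma(13/4, 45/8)
obs 2: x=-7 → posterior Inverse-Gamma(15/4, 189/8)
obs 3: x=3/2 → posterior Inverse-Gamma(17/4, 107/4)
obs 4: x=-3/2 → posterior Inverse-Gamma(19/4, 215/8)
obs 5: x=-5 → posterior Inverse-Gamma(21/4, 279/8)
obs 6: x=5 → posterior Inverse-Gamma(23/4, 423/8)
obs 7: x=-7 → posterior Inverse-Gamma(25/4, 567/8)

567/58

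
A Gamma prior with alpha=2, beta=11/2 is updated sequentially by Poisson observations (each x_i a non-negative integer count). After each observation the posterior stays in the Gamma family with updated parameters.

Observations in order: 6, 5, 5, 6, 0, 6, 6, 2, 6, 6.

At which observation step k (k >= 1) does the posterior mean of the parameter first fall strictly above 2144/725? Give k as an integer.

k = 9

obs 1: x=6 → posterior Gamma(8, 13/2)
obs 2: x=5 → posterior Gamma(13, 15/2)
obs 3: x=5 → posterior Gamma(18, 17/2)
obs 4: x=6 → posterior Gamma(24, 19/2)
obs 5: x=0 → posterior Gamma(24, 21/2)
obs 6: x=6 → posterior Gamma(30, 23/2)
obs 7: x=6 → posterior Gamma(36, 25/2)
obs 8: x=2 → posterior Gamma(38, 27/2)
obs 9: x=6 → posterior Gamma(44, 29/2)
obs 10: x=6 → posterior Gamma(50, 31/2)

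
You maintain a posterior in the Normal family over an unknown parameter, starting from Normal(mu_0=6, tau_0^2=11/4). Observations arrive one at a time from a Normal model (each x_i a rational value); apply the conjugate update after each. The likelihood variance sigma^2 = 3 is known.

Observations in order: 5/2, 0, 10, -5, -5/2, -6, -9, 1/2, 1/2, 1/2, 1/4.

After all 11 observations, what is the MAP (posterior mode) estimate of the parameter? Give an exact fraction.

obs 1: x=5/2 → posterior Normal(199/46, 33/23)
obs 2: x=0 → posterior Normal(199/68, 33/34)
obs 3: x=10 → posterior Normal(419/90, 11/15)
obs 4: x=-5 → posterior Normal(309/112, 33/56)
obs 5: x=-5/2 → posterior Normal(127/67, 33/67)
obs 6: x=-6 → posterior Normal(61/78, 11/26)
obs 7: x=-9 → posterior Normal(-38/89, 33/89)
obs 8: x=1/2 → posterior Normal(-13/40, 33/100)
obs 9: x=1/2 → posterior Normal(-9/37, 11/37)
obs 10: x=1/2 → posterior Normal(-43/244, 33/122)
obs 11: x=1/4 → posterior Normal(-75/532, 33/133)

-75/532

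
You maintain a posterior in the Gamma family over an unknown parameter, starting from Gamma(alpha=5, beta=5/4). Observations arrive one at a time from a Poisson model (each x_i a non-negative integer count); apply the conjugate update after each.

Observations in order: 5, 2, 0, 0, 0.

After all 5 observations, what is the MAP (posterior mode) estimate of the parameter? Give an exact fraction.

44/25

obs 1: x=5 → posterior Gamma(10, 9/4)
obs 2: x=2 → posterior Gamma(12, 13/4)
obs 3: x=0 → posterior Gamma(12, 17/4)
obs 4: x=0 → posterior Gamma(12, 21/4)
obs 5: x=0 → posterior Gamma(12, 25/4)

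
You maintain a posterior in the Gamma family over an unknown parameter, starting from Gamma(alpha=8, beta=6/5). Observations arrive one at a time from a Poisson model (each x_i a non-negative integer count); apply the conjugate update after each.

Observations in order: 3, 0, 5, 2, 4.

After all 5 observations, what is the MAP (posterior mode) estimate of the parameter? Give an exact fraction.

obs 1: x=3 → posterior Gamma(11, 11/5)
obs 2: x=0 → posterior Gamma(11, 16/5)
obs 3: x=5 → posterior Gamma(16, 21/5)
obs 4: x=2 → posterior Gamma(18, 26/5)
obs 5: x=4 → posterior Gamma(22, 31/5)

105/31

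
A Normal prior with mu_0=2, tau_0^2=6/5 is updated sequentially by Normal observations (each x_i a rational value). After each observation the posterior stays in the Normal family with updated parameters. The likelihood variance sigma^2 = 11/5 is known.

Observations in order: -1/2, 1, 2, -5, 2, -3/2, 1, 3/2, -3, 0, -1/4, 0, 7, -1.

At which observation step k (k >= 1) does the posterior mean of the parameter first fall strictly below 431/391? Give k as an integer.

obs 1: x=-1/2 → posterior Normal(19/17, 66/85)
obs 2: x=1 → posterior Normal(25/23, 66/115)
obs 3: x=2 → posterior Normal(37/29, 66/145)
obs 4: x=-5 → posterior Normal(1/5, 66/175)
obs 5: x=2 → posterior Normal(19/41, 66/205)
obs 6: x=-3/2 → posterior Normal(10/47, 66/235)
obs 7: x=1 → posterior Normal(16/53, 66/265)
obs 8: x=3/2 → posterior Normal(25/59, 66/295)
obs 9: x=-3 → posterior Normal(7/65, 66/325)
obs 10: x=0 → posterior Normal(7/71, 66/355)
obs 11: x=-1/4 → posterior Normal(1/14, 6/35)
obs 12: x=0 → posterior Normal(11/166, 66/415)
obs 13: x=7 → posterior Normal(95/178, 66/445)
obs 14: x=-1 → posterior Normal(83/190, 66/475)

k = 2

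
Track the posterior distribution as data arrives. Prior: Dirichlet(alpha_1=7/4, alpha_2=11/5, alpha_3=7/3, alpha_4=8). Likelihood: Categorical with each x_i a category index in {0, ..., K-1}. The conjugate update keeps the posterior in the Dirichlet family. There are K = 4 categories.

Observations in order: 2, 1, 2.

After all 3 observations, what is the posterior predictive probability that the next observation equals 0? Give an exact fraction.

105/1037

obs 1: x=2 → posterior Dirichlet(7/4, 11/5, 10/3, 8)
obs 2: x=1 → posterior Dirichlet(7/4, 16/5, 10/3, 8)
obs 3: x=2 → posterior Dirichlet(7/4, 16/5, 13/3, 8)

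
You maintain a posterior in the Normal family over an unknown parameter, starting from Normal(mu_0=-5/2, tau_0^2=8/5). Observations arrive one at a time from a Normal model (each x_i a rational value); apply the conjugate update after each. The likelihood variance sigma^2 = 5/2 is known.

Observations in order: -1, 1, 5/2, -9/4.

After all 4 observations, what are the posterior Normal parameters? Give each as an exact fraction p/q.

mu_0=-117/178, tau_0^2=40/89

obs 1: x=-1 → posterior Normal(-157/82, 40/41)
obs 2: x=1 → posterior Normal(-125/114, 40/57)
obs 3: x=5/2 → posterior Normal(-45/146, 40/73)
obs 4: x=-9/4 → posterior Normal(-117/178, 40/89)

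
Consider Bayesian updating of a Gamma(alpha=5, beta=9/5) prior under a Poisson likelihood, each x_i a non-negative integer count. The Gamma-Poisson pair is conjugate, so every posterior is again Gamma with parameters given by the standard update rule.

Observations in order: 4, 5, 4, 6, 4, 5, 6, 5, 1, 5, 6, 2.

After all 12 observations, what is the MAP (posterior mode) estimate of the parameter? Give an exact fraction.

obs 1: x=4 → posterior Gamma(9, 14/5)
obs 2: x=5 → posterior Gamma(14, 19/5)
obs 3: x=4 → posterior Gamma(18, 24/5)
obs 4: x=6 → posterior Gamma(24, 29/5)
obs 5: x=4 → posterior Gamma(28, 34/5)
obs 6: x=5 → posterior Gamma(33, 39/5)
obs 7: x=6 → posterior Gamma(39, 44/5)
obs 8: x=5 → posterior Gamma(44, 49/5)
obs 9: x=1 → posterior Gamma(45, 54/5)
obs 10: x=5 → posterior Gamma(50, 59/5)
obs 11: x=6 → posterior Gamma(56, 64/5)
obs 12: x=2 → posterior Gamma(58, 69/5)

95/23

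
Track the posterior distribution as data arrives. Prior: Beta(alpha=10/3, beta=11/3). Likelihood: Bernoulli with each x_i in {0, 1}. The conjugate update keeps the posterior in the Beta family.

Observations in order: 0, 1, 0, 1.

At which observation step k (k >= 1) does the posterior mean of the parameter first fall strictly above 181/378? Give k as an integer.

obs 1: x=0 → posterior Beta(10/3, 14/3)
obs 2: x=1 → posterior Beta(13/3, 14/3)
obs 3: x=0 → posterior Beta(13/3, 17/3)
obs 4: x=1 → posterior Beta(16/3, 17/3)

k = 2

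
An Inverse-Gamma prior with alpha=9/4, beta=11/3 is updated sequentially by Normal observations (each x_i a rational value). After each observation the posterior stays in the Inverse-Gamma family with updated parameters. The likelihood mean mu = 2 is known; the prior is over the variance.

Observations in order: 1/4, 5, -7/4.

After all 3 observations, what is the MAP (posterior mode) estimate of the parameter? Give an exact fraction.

obs 1: x=1/4 → posterior Inverse-Gamma(11/4, 499/96)
obs 2: x=5 → posterior Inverse-Gamma(13/4, 931/96)
obs 3: x=-7/4 → posterior Inverse-Gamma(15/4, 803/48)

803/228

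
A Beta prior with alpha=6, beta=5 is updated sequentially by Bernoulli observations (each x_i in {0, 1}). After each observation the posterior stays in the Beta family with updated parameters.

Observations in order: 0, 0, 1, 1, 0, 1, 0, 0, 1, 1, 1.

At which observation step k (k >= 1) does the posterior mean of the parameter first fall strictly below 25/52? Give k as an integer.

obs 1: x=0 → posterior Beta(6, 6)
obs 2: x=0 → posterior Beta(6, 7)
obs 3: x=1 → posterior Beta(7, 7)
obs 4: x=1 → posterior Beta(8, 7)
obs 5: x=0 → posterior Beta(8, 8)
obs 6: x=1 → posterior Beta(9, 8)
obs 7: x=0 → posterior Beta(9, 9)
obs 8: x=0 → posterior Beta(9, 10)
obs 9: x=1 → posterior Beta(10, 10)
obs 10: x=1 → posterior Beta(11, 10)
obs 11: x=1 → posterior Beta(12, 10)

k = 2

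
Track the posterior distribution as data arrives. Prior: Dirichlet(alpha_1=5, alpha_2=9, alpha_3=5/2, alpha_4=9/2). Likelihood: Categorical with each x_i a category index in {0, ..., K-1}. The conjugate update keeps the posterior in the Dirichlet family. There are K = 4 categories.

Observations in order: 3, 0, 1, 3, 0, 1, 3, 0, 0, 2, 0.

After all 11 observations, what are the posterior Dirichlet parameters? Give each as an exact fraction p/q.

alpha_1=10, alpha_2=11, alpha_3=7/2, alpha_4=15/2

obs 1: x=3 → posterior Dirichlet(5, 9, 5/2, 11/2)
obs 2: x=0 → posterior Dirichlet(6, 9, 5/2, 11/2)
obs 3: x=1 → posterior Dirichlet(6, 10, 5/2, 11/2)
obs 4: x=3 → posterior Dirichlet(6, 10, 5/2, 13/2)
obs 5: x=0 → posterior Dirichlet(7, 10, 5/2, 13/2)
obs 6: x=1 → posterior Dirichlet(7, 11, 5/2, 13/2)
obs 7: x=3 → posterior Dirichlet(7, 11, 5/2, 15/2)
obs 8: x=0 → posterior Dirichlet(8, 11, 5/2, 15/2)
obs 9: x=0 → posterior Dirichlet(9, 11, 5/2, 15/2)
obs 10: x=2 → posterior Dirichlet(9, 11, 7/2, 15/2)
obs 11: x=0 → posterior Dirichlet(10, 11, 7/2, 15/2)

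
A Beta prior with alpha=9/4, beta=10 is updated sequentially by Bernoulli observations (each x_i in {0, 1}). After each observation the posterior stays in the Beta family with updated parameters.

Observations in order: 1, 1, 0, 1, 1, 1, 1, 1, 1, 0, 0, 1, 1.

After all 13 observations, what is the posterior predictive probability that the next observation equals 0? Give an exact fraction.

52/101

obs 1: x=1 → posterior Beta(13/4, 10)
obs 2: x=1 → posterior Beta(17/4, 10)
obs 3: x=0 → posterior Beta(17/4, 11)
obs 4: x=1 → posterior Beta(21/4, 11)
obs 5: x=1 → posterior Beta(25/4, 11)
obs 6: x=1 → posterior Beta(29/4, 11)
obs 7: x=1 → posterior Beta(33/4, 11)
obs 8: x=1 → posterior Beta(37/4, 11)
obs 9: x=1 → posterior Beta(41/4, 11)
obs 10: x=0 → posterior Beta(41/4, 12)
obs 11: x=0 → posterior Beta(41/4, 13)
obs 12: x=1 → posterior Beta(45/4, 13)
obs 13: x=1 → posterior Beta(49/4, 13)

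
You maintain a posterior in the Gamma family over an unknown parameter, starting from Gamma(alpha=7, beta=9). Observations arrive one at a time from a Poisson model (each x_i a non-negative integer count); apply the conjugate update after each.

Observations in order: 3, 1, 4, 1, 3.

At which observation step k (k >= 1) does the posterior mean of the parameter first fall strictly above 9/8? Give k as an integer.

k = 3

obs 1: x=3 → posterior Gamma(10, 10)
obs 2: x=1 → posterior Gamma(11, 11)
obs 3: x=4 → posterior Gamma(15, 12)
obs 4: x=1 → posterior Gamma(16, 13)
obs 5: x=3 → posterior Gamma(19, 14)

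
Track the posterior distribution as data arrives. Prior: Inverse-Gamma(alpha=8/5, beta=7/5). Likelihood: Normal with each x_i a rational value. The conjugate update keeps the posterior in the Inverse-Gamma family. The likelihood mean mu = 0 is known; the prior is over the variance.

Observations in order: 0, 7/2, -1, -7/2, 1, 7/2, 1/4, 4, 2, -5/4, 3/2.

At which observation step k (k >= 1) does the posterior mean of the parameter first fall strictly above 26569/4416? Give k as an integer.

obs 1: x=0 → posterior Inverse-Gamma(21/10, 7/5)
obs 2: x=7/2 → posterior Inverse-Gamma(13/5, 301/40)
obs 3: x=-1 → posterior Inverse-Gamma(31/10, 321/40)
obs 4: x=-7/2 → posterior Inverse-Gamma(18/5, 283/20)
obs 5: x=1 → posterior Inverse-Gamma(41/10, 293/20)
obs 6: x=7/2 → posterior Inverse-Gamma(23/5, 831/40)
obs 7: x=1/4 → posterior Inverse-Gamma(51/10, 3329/160)
obs 8: x=4 → posterior Inverse-Gamma(28/5, 4609/160)
obs 9: x=2 → posterior Inverse-Gamma(61/10, 4929/160)
obs 10: x=-5/4 → posterior Inverse-Gamma(33/5, 2527/80)
obs 11: x=3/2 → posterior Inverse-Gamma(71/10, 2617/80)

k = 8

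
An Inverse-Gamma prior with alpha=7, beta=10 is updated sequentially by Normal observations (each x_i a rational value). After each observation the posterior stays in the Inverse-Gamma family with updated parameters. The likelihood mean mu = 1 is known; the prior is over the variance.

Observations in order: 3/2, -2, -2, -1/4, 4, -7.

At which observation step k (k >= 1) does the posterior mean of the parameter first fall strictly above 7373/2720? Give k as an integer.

k = 5

obs 1: x=3/2 → posterior Inverse-Gamma(15/2, 81/8)
obs 2: x=-2 → posterior Inverse-Gamma(8, 117/8)
obs 3: x=-2 → posterior Inverse-Gamma(17/2, 153/8)
obs 4: x=-1/4 → posterior Inverse-Gamma(9, 637/32)
obs 5: x=4 → posterior Inverse-Gamma(19/2, 781/32)
obs 6: x=-7 → posterior Inverse-Gamma(10, 1805/32)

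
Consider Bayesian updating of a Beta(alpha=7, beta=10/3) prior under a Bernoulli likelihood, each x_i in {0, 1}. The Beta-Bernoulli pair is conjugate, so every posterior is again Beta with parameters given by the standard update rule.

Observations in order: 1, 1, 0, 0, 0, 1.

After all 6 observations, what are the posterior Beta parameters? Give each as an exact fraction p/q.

alpha=10, beta=19/3

obs 1: x=1 → posterior Beta(8, 10/3)
obs 2: x=1 → posterior Beta(9, 10/3)
obs 3: x=0 → posterior Beta(9, 13/3)
obs 4: x=0 → posterior Beta(9, 16/3)
obs 5: x=0 → posterior Beta(9, 19/3)
obs 6: x=1 → posterior Beta(10, 19/3)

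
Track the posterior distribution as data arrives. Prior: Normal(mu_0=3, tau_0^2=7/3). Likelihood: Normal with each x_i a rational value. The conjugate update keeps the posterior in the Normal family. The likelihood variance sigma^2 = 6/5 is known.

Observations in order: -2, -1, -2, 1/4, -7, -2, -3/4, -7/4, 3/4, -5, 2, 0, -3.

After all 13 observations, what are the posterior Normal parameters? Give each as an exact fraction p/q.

mu_0=-127/86, tau_0^2=42/473

obs 1: x=-2 → posterior Normal(-16/53, 42/53)
obs 2: x=-1 → posterior Normal(-51/88, 21/44)
obs 3: x=-2 → posterior Normal(-121/123, 14/41)
obs 4: x=1/4 → posterior Normal(-449/632, 21/79)
obs 5: x=-7 → posterior Normal(-1429/772, 42/193)
obs 6: x=-2 → posterior Normal(-1709/912, 7/38)
obs 7: x=-3/4 → posterior Normal(-907/526, 42/263)
obs 8: x=-7/4 → posterior Normal(-2059/1192, 21/149)
obs 9: x=3/4 → posterior Normal(-977/666, 14/111)
obs 10: x=-5 → posterior Normal(-1327/736, 21/184)
obs 11: x=2 → posterior Normal(-1187/806, 42/403)
obs 12: x=0 → posterior Normal(-1187/876, 7/73)
obs 13: x=-3 → posterior Normal(-127/86, 42/473)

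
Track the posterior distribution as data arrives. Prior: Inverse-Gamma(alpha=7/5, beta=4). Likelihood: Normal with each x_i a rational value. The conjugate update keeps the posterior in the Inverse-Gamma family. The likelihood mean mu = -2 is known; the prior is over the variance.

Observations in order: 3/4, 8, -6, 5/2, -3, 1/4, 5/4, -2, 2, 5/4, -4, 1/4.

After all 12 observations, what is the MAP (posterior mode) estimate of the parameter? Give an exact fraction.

16325/1344

obs 1: x=3/4 → posterior Inverse-Gamma(19/10, 249/32)
obs 2: x=8 → posterior Inverse-Gamma(12/5, 1849/32)
obs 3: x=-6 → posterior Inverse-Gamma(29/10, 2105/32)
obs 4: x=5/2 → posterior Inverse-Gamma(17/5, 2429/32)
obs 5: x=-3 → posterior Inverse-Gamma(39/10, 2445/32)
obs 6: x=1/4 → posterior Inverse-Gamma(22/5, 1263/16)
obs 7: x=5/4 → posterior Inverse-Gamma(49/10, 2695/32)
obs 8: x=-2 → posterior Inverse-Gamma(27/5, 2695/32)
obs 9: x=2 → posterior Inverse-Gamma(59/10, 2951/32)
obs 10: x=5/4 → posterior Inverse-Gamma(32/5, 195/2)
obs 11: x=-4 → posterior Inverse-Gamma(69/10, 199/2)
obs 12: x=1/4 → posterior Inverse-Gamma(37/5, 3265/32)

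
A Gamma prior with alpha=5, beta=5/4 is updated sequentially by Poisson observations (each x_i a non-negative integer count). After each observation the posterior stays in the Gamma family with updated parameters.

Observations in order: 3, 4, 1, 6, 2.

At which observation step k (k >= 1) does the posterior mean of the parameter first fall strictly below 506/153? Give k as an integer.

obs 1: x=3 → posterior Gamma(8, 9/4)
obs 2: x=4 → posterior Gamma(12, 13/4)
obs 3: x=1 → posterior Gamma(13, 17/4)
obs 4: x=6 → posterior Gamma(19, 21/4)
obs 5: x=2 → posterior Gamma(21, 25/4)

k = 3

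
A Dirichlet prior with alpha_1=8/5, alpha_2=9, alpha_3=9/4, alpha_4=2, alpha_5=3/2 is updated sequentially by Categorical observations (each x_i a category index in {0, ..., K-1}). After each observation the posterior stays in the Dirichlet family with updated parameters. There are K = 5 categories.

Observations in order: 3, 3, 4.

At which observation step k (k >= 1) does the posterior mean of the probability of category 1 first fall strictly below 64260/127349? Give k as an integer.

obs 1: x=3 → posterior Dirichlet(8/5, 9, 9/4, 3, 3/2)
obs 2: x=3 → posterior Dirichlet(8/5, 9, 9/4, 4, 3/2)
obs 3: x=4 → posterior Dirichlet(8/5, 9, 9/4, 4, 5/2)

k = 2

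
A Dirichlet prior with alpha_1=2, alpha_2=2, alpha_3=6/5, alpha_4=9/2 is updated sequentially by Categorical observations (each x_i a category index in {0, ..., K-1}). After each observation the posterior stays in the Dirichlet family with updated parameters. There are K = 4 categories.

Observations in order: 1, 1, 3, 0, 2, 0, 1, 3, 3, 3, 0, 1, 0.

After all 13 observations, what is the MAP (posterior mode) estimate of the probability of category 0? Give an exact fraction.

50/187

obs 1: x=1 → posterior Dirichlet(2, 3, 6/5, 9/2)
obs 2: x=1 → posterior Dirichlet(2, 4, 6/5, 9/2)
obs 3: x=3 → posterior Dirichlet(2, 4, 6/5, 11/2)
obs 4: x=0 → posterior Dirichlet(3, 4, 6/5, 11/2)
obs 5: x=2 → posterior Dirichlet(3, 4, 11/5, 11/2)
obs 6: x=0 → posterior Dirichlet(4, 4, 11/5, 11/2)
obs 7: x=1 → posterior Dirichlet(4, 5, 11/5, 11/2)
obs 8: x=3 → posterior Dirichlet(4, 5, 11/5, 13/2)
obs 9: x=3 → posterior Dirichlet(4, 5, 11/5, 15/2)
obs 10: x=3 → posterior Dirichlet(4, 5, 11/5, 17/2)
obs 11: x=0 → posterior Dirichlet(5, 5, 11/5, 17/2)
obs 12: x=1 → posterior Dirichlet(5, 6, 11/5, 17/2)
obs 13: x=0 → posterior Dirichlet(6, 6, 11/5, 17/2)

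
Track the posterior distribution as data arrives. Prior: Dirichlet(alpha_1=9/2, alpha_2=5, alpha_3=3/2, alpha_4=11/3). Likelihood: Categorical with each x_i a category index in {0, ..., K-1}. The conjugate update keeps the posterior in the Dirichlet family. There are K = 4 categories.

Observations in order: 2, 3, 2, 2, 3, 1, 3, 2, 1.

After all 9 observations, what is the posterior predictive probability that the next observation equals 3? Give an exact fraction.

obs 1: x=2 → posterior Dirichlet(9/2, 5, 5/2, 11/3)
obs 2: x=3 → posterior Dirichlet(9/2, 5, 5/2, 14/3)
obs 3: x=2 → posterior Dirichlet(9/2, 5, 7/2, 14/3)
obs 4: x=2 → posterior Dirichlet(9/2, 5, 9/2, 14/3)
obs 5: x=3 → posterior Dirichlet(9/2, 5, 9/2, 17/3)
obs 6: x=1 → posterior Dirichlet(9/2, 6, 9/2, 17/3)
obs 7: x=3 → posterior Dirichlet(9/2, 6, 9/2, 20/3)
obs 8: x=2 → posterior Dirichlet(9/2, 6, 11/2, 20/3)
obs 9: x=1 → posterior Dirichlet(9/2, 7, 11/2, 20/3)

20/71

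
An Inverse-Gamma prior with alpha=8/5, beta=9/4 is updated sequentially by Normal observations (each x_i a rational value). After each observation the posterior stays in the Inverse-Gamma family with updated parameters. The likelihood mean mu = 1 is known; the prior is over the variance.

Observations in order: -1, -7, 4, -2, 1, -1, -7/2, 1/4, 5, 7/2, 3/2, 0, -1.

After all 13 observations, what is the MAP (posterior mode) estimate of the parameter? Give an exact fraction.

obs 1: x=-1 → posterior Inverse-Gamma(21/10, 17/4)
obs 2: x=-7 → posterior Inverse-Gamma(13/5, 145/4)
obs 3: x=4 → posterior Inverse-Gamma(31/10, 163/4)
obs 4: x=-2 → posterior Inverse-Gamma(18/5, 181/4)
obs 5: x=1 → posterior Inverse-Gamma(41/10, 181/4)
obs 6: x=-1 → posterior Inverse-Gamma(23/5, 189/4)
obs 7: x=-7/2 → posterior Inverse-Gamma(51/10, 459/8)
obs 8: x=1/4 → posterior Inverse-Gamma(28/5, 1845/32)
obs 9: x=5 → posterior Inverse-Gamma(61/10, 2101/32)
obs 10: x=7/2 → posterior Inverse-Gamma(33/5, 2201/32)
obs 11: x=3/2 → posterior Inverse-Gamma(71/10, 2205/32)
obs 12: x=0 → posterior Inverse-Gamma(38/5, 2221/32)
obs 13: x=-1 → posterior Inverse-Gamma(81/10, 2285/32)

11425/1456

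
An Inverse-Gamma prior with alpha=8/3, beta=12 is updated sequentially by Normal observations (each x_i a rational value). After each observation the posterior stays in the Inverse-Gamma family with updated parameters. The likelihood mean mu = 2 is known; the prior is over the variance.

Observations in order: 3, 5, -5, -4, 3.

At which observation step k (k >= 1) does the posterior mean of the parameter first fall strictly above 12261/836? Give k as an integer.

k = 4

obs 1: x=3 → posterior Inverse-Gamma(19/6, 25/2)
obs 2: x=5 → posterior Inverse-Gamma(11/3, 17)
obs 3: x=-5 → posterior Inverse-Gamma(25/6, 83/2)
obs 4: x=-4 → posterior Inverse-Gamma(14/3, 119/2)
obs 5: x=3 → posterior Inverse-Gamma(31/6, 60)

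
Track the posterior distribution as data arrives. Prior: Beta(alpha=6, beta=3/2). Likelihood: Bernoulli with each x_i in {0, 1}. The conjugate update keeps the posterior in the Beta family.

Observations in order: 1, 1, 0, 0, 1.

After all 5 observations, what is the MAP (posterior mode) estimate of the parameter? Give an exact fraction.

16/21

obs 1: x=1 → posterior Beta(7, 3/2)
obs 2: x=1 → posterior Beta(8, 3/2)
obs 3: x=0 → posterior Beta(8, 5/2)
obs 4: x=0 → posterior Beta(8, 7/2)
obs 5: x=1 → posterior Beta(9, 7/2)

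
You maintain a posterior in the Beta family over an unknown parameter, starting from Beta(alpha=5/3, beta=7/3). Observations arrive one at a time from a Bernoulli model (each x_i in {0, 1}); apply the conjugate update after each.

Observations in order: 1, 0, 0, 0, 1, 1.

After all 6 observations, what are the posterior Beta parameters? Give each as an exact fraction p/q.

obs 1: x=1 → posterior Beta(8/3, 7/3)
obs 2: x=0 → posterior Beta(8/3, 10/3)
obs 3: x=0 → posterior Beta(8/3, 13/3)
obs 4: x=0 → posterior Beta(8/3, 16/3)
obs 5: x=1 → posterior Beta(11/3, 16/3)
obs 6: x=1 → posterior Beta(14/3, 16/3)

alpha=14/3, beta=16/3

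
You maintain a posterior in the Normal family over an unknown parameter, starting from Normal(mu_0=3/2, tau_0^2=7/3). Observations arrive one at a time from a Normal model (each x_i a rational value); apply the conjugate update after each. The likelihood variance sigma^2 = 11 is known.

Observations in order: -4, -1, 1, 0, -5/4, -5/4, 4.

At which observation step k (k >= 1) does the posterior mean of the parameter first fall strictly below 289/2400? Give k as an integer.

obs 1: x=-4 → posterior Normal(43/80, 77/40)
obs 2: x=-1 → posterior Normal(29/94, 77/47)
obs 3: x=1 → posterior Normal(43/108, 77/54)
obs 4: x=0 → posterior Normal(43/122, 77/61)
obs 5: x=-5/4 → posterior Normal(3/16, 77/68)
obs 6: x=-5/4 → posterior Normal(4/75, 77/75)
obs 7: x=4 → posterior Normal(16/41, 77/82)

k = 6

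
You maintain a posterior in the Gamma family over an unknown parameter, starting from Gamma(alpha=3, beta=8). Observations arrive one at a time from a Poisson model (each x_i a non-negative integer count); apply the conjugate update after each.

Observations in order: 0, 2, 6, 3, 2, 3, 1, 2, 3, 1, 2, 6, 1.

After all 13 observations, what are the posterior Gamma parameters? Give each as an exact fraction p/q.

obs 1: x=0 → posterior Gamma(3, 9)
obs 2: x=2 → posterior Gamma(5, 10)
obs 3: x=6 → posterior Gamma(11, 11)
obs 4: x=3 → posterior Gamma(14, 12)
obs 5: x=2 → posterior Gamma(16, 13)
obs 6: x=3 → posterior Gamma(19, 14)
obs 7: x=1 → posterior Gamma(20, 15)
obs 8: x=2 → posterior Gamma(22, 16)
obs 9: x=3 → posterior Gamma(25, 17)
obs 10: x=1 → posterior Gamma(26, 18)
obs 11: x=2 → posterior Gamma(28, 19)
obs 12: x=6 → posterior Gamma(34, 20)
obs 13: x=1 → posterior Gamma(35, 21)

alpha=35, beta=21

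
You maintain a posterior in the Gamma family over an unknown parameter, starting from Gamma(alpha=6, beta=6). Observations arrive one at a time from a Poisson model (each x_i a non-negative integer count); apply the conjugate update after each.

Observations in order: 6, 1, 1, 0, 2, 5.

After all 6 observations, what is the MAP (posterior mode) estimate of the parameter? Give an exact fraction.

5/3

obs 1: x=6 → posterior Gamma(12, 7)
obs 2: x=1 → posterior Gamma(13, 8)
obs 3: x=1 → posterior Gamma(14, 9)
obs 4: x=0 → posterior Gamma(14, 10)
obs 5: x=2 → posterior Gamma(16, 11)
obs 6: x=5 → posterior Gamma(21, 12)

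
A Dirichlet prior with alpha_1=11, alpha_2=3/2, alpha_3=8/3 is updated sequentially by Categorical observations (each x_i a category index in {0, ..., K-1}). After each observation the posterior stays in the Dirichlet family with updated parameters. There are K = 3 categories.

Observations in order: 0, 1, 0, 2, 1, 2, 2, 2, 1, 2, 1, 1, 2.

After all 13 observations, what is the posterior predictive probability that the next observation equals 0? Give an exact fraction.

6/13

obs 1: x=0 → posterior Dirichlet(12, 3/2, 8/3)
obs 2: x=1 → posterior Dirichlet(12, 5/2, 8/3)
obs 3: x=0 → posterior Dirichlet(13, 5/2, 8/3)
obs 4: x=2 → posterior Dirichlet(13, 5/2, 11/3)
obs 5: x=1 → posterior Dirichlet(13, 7/2, 11/3)
obs 6: x=2 → posterior Dirichlet(13, 7/2, 14/3)
obs 7: x=2 → posterior Dirichlet(13, 7/2, 17/3)
obs 8: x=2 → posterior Dirichlet(13, 7/2, 20/3)
obs 9: x=1 → posterior Dirichlet(13, 9/2, 20/3)
obs 10: x=2 → posterior Dirichlet(13, 9/2, 23/3)
obs 11: x=1 → posterior Dirichlet(13, 11/2, 23/3)
obs 12: x=1 → posterior Dirichlet(13, 13/2, 23/3)
obs 13: x=2 → posterior Dirichlet(13, 13/2, 26/3)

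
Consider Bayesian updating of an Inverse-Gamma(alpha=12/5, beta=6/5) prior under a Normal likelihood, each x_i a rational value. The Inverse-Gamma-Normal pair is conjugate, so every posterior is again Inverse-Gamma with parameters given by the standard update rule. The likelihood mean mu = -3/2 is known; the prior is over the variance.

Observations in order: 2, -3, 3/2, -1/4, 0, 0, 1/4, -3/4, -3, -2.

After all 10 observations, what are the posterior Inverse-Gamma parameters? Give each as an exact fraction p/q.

obs 1: x=2 → posterior Inverse-Gamma(29/10, 293/40)
obs 2: x=-3 → posterior Inverse-Gamma(17/5, 169/20)
obs 3: x=3/2 → posterior Inverse-Gamma(39/10, 259/20)
obs 4: x=-1/4 → posterior Inverse-Gamma(22/5, 2197/160)
obs 5: x=0 → posterior Inverse-Gamma(49/10, 2377/160)
obs 6: x=0 → posterior Inverse-Gamma(27/5, 2557/160)
obs 7: x=1/4 → posterior Inverse-Gamma(59/10, 1401/80)
obs 8: x=-3/4 → posterior Inverse-Gamma(32/5, 2847/160)
obs 9: x=-3 → posterior Inverse-Gamma(69/10, 3027/160)
obs 10: x=-2 → posterior Inverse-Gamma(37/5, 3047/160)

alpha=37/5, beta=3047/160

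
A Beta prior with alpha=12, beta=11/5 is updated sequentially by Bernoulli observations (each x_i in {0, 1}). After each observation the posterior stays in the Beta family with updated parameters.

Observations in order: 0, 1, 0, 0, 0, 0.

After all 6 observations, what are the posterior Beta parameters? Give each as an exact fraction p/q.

alpha=13, beta=36/5

obs 1: x=0 → posterior Beta(12, 16/5)
obs 2: x=1 → posterior Beta(13, 16/5)
obs 3: x=0 → posterior Beta(13, 21/5)
obs 4: x=0 → posterior Beta(13, 26/5)
obs 5: x=0 → posterior Beta(13, 31/5)
obs 6: x=0 → posterior Beta(13, 36/5)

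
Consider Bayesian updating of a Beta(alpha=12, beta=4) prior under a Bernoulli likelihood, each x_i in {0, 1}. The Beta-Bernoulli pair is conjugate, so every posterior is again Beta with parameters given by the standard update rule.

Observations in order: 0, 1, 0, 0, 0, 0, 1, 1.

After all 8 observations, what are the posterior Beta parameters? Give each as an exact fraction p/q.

alpha=15, beta=9

obs 1: x=0 → posterior Beta(12, 5)
obs 2: x=1 → posterior Beta(13, 5)
obs 3: x=0 → posterior Beta(13, 6)
obs 4: x=0 → posterior Beta(13, 7)
obs 5: x=0 → posterior Beta(13, 8)
obs 6: x=0 → posterior Beta(13, 9)
obs 7: x=1 → posterior Beta(14, 9)
obs 8: x=1 → posterior Beta(15, 9)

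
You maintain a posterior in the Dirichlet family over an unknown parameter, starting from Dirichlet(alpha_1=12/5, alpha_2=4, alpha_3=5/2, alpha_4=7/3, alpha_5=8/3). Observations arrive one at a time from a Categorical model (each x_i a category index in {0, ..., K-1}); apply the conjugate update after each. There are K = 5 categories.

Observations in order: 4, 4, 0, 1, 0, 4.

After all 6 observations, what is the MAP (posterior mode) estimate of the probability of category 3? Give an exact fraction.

40/447

obs 1: x=4 → posterior Dirichlet(12/5, 4, 5/2, 7/3, 11/3)
obs 2: x=4 → posterior Dirichlet(12/5, 4, 5/2, 7/3, 14/3)
obs 3: x=0 → posterior Dirichlet(17/5, 4, 5/2, 7/3, 14/3)
obs 4: x=1 → posterior Dirichlet(17/5, 5, 5/2, 7/3, 14/3)
obs 5: x=0 → posterior Dirichlet(22/5, 5, 5/2, 7/3, 14/3)
obs 6: x=4 → posterior Dirichlet(22/5, 5, 5/2, 7/3, 17/3)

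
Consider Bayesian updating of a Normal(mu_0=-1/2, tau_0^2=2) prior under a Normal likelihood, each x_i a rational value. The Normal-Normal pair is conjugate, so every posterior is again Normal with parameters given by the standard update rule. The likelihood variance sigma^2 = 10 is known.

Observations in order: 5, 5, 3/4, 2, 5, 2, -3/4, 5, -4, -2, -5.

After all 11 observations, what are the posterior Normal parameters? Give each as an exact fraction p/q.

mu_0=21/32, tau_0^2=5/8

obs 1: x=5 → posterior Normal(5/12, 5/3)
obs 2: x=5 → posterior Normal(15/14, 10/7)
obs 3: x=3/4 → posterior Normal(33/32, 5/4)
obs 4: x=2 → posterior Normal(41/36, 10/9)
obs 5: x=5 → posterior Normal(61/40, 1)
obs 6: x=2 → posterior Normal(69/44, 10/11)
obs 7: x=-3/4 → posterior Normal(11/8, 5/6)
obs 8: x=5 → posterior Normal(43/26, 10/13)
obs 9: x=-4 → posterior Normal(5/4, 5/7)
obs 10: x=-2 → posterior Normal(31/30, 2/3)
obs 11: x=-5 → posterior Normal(21/32, 5/8)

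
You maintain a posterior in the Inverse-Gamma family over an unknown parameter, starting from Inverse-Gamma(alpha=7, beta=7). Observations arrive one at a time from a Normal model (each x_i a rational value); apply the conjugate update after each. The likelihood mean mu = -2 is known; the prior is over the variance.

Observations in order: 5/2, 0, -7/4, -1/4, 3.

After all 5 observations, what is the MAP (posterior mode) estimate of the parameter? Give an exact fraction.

177/56

obs 1: x=5/2 → posterior Inverse-Gamma(15/2, 137/8)
obs 2: x=0 → posterior Inverse-Gamma(8, 153/8)
obs 3: x=-7/4 → posterior Inverse-Gamma(17/2, 613/32)
obs 4: x=-1/4 → posterior Inverse-Gamma(9, 331/16)
obs 5: x=3 → posterior Inverse-Gamma(19/2, 531/16)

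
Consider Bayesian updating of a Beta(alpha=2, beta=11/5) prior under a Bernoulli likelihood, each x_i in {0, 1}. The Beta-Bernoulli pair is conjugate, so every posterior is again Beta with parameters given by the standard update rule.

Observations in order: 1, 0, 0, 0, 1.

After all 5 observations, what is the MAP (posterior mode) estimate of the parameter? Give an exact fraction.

obs 1: x=1 → posterior Beta(3, 11/5)
obs 2: x=0 → posterior Beta(3, 16/5)
obs 3: x=0 → posterior Beta(3, 21/5)
obs 4: x=0 → posterior Beta(3, 26/5)
obs 5: x=1 → posterior Beta(4, 26/5)

5/12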